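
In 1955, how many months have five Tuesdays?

A month of length L has five Tuesdays iff its first Tuesday is on day ≤ L−28 (so day 1–3 in a 31-day month, 1–2 in a 30-day month, day 1 in a leap February).
Checking each month of 1955: Jan starts Sat (31d); Feb starts Tue (28d); Mar starts Tue (31d) ✓; Apr starts Fri (30d); May starts Sun (31d) ✓; Jun starts Wed (30d); Jul starts Fri (31d); Aug starts Mon (31d) ✓; Sep starts Thu (30d); Oct starts Sat (31d); Nov starts Tue (30d) ✓; Dec starts Thu (31d).
Five-Tuesday months: March, May, August, November → 4.

4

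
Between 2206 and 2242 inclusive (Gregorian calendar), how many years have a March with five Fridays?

15

March has 31 days; it has five Fridays when Friday falls among the first (month-length − 28) days — i.e. when March 1 is one of Friday/Thursday/Wednesday.
March 1 by year: 2206:Sat 2207:Sun 2208:Tue 2209:Wed✓ 2210:Thu✓ 2211:Fri✓ 2212:Sun 2213:Mon 2214:Tue 2215:Wed✓ 2216:Fri✓ 2217:Sat 2218:Sun 2219:Mon 2220:Wed✓ …(7 more)… 2228:Sat 2229:Sun 2230:Mon 2231:Tue 2232:Thu✓ 2233:Fri✓ 2234:Sat 2235:Sun 2236:Tue 2237:Wed✓ 2238:Thu✓ 2239:Fri✓ 2240:Sun 2241:Mon 2242:Tue
Years with five Fridays: 2209, 2210, 2211, 2215, 2216, 2220, 2221, 2222, 2226, 2227, 2232, 2233, 2237, 2238, 2239 → 15.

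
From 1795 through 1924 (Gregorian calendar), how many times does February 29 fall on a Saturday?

5

Leap years in 1795–1924: 31 of them.
Feb 29 weekday advances by 5 (mod 7) from one leap year to the next four years later (or differs when a century non-leap intervenes).
Leap-day weekdays: 1796:Mon 1804:Wed 1808:Mon 1812:Sat✓ 1816:Thu 1820:Tue 1824:Sun 1828:Fri 1832:Wed 1836:Mon 1840:Sat✓ 1844:Thu 1848:Tue …(5 more)… 1872:Thu 1876:Tue 1880:Sun 1884:Fri 1888:Wed 1892:Mon 1896:Sat✓ 1904:Mon 1908:Sat✓ 1912:Thu 1916:Tue 1920:Sun 1924:Fri
Saturday: 1812, 1840, 1868, 1896, 1908 → 5.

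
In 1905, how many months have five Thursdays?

A month of length L has five Thursdays iff its first Thursday is on day ≤ L−28 (so day 1–3 in a 31-day month, 1–2 in a 30-day month, day 1 in a leap February).
Checking each month of 1905: Jan starts Sun (31d); Feb starts Wed (28d); Mar starts Wed (31d) ✓; Apr starts Sat (30d); May starts Mon (31d); Jun starts Thu (30d) ✓; Jul starts Sat (31d); Aug starts Tue (31d) ✓; Sep starts Fri (30d); Oct starts Sun (31d); Nov starts Wed (30d) ✓; Dec starts Fri (31d).
Five-Thursday months: March, June, August, November → 4.

4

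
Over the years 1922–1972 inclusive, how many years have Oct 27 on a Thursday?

Track Oct 27's weekday year by year (advancing +1, or +2 across a Feb 29):
  1922: Fri  1923: Sat (+1)  1924: Mon (+2)  1925: Tue (+1)  1926: Wed (+1)
  1927: Thu (+1) ✓  1928: Sat (+2)  1929: Sun (+1)  1930: Mon (+1)  1931: Tue (+1)
  1932: Thu (+2) ✓  1933: Fri (+1)  1934: Sat (+1)  1935: Sun (+1)  … (23 more years) …
  1959: Tue (+1)  1960: Thu (+2) ✓  1961: Fri (+1)  1962: Sat (+1)  1963: Sun (+1)
  1964: Tue (+2)  1965: Wed (+1)  1966: Thu (+1) ✓  1967: Fri (+1)  1968: Sun (+2)
  1969: Mon (+1)  1970: Tue (+1)  1971: Wed (+1)  1972: Fri (+2)
Thursday years: 1927, 1932, 1938, 1949, 1955, 1960, 1966 — 7 in total.

7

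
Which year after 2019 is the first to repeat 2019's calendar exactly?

Two years share a calendar iff Jan 1 falls on the same weekday and both are leap or both are common. 2019: Jan 1 is Tuesday, common year.
2020: Jan 1 Wednesday, leap
2021: Jan 1 Friday, common
2022: Jan 1 Saturday, common
2023: Jan 1 Sunday, common
2024: Jan 1 Monday, leap
2025: Jan 1 Wednesday, common
2026: Jan 1 Thursday, common
2027: Jan 1 Friday, common
2028: Jan 1 Saturday, leap
2029: Jan 1 Monday, common
2030: Jan 1 Tuesday, common
2030 matches on both conditions.

2030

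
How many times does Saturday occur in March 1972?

4

March 1972 has 31 days and begins on Wednesday.
The first Saturday is March 4.
Saturdays fall on 4, 11, 18, 25 — that's 4.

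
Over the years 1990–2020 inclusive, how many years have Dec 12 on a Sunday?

Track Dec 12's weekday year by year (advancing +1, or +2 across a Feb 29):
  1990: Wed  1991: Thu (+1)  1992: Sat (+2)  1993: Sun (+1) ✓  1994: Mon (+1)
  1995: Tue (+1)  1996: Thu (+2)  1997: Fri (+1)  1998: Sat (+1)  1999: Sun (+1) ✓
  2000: Tue (+2)  2001: Wed (+1)  2002: Thu (+1)  2003: Fri (+1)  … (3 more years) …
  2007: Wed (+1)  2008: Fri (+2)  2009: Sat (+1)  2010: Sun (+1) ✓  2011: Mon (+1)
  2012: Wed (+2)  2013: Thu (+1)  2014: Fri (+1)  2015: Sat (+1)  2016: Mon (+2)
  2017: Tue (+1)  2018: Wed (+1)  2019: Thu (+1)  2020: Sat (+2)
Sunday years: 1993, 1999, 2004, 2010 — 4 in total.

4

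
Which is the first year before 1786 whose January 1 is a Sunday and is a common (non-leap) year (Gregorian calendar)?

Jan 1 advances by 2 weekdays after a leap year and by 1 after a common year.
1786: Jan 1 is Sunday.
1785: Saturday
1784: Thursday (leap)
1783: Wednesday
1782: Tuesday
1781: Monday
1780: Saturday (leap)
1779: Friday
1778: Thursday
1777: Wednesday
1776: Monday (leap)
1775: Sunday
1775 begins on a Sunday and is a common year.

1775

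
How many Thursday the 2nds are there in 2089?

Check the 2nd of each month of 2089: Jan 2: Sun, Feb 2: Wed, Mar 2: Wed, Apr 2: Sat, May 2: Mon, Jun 2: Thu, Jul 2: Sat, Aug 2: Tue, Sep 2: Fri, Oct 2: Sun, Nov 2: Wed, Dec 2: Fri.
Thursday occurs in June — 1 month.

1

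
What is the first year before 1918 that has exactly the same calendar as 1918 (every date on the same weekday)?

1907

Two years share a calendar iff Jan 1 falls on the same weekday and both are leap or both are common. 1918: Jan 1 is Tuesday, common year.
1917: Jan 1 Monday, common
1916: Jan 1 Saturday, leap
1915: Jan 1 Friday, common
1914: Jan 1 Thursday, common
1913: Jan 1 Wednesday, common
1912: Jan 1 Monday, leap
1911: Jan 1 Sunday, common
1910: Jan 1 Saturday, common
1909: Jan 1 Friday, common
1908: Jan 1 Wednesday, leap
1907: Jan 1 Tuesday, common
1907 matches on both conditions.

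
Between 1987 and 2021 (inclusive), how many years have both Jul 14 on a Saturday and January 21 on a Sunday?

4

Check each year's weekday for Jul 14 and January 21:
  1987: Tue/Wed  1988: Thu/Thu  1989: Fri/Sat  1990: Sat/Sun ✓  1991: Sun/Mon  1992: Tue/Tue  1993: Wed/Thu  1994: Thu/Fri  1995: Fri/Sat  1996: Sun/Sun  1997: Mon/Tue  1998: Tue/Wed  1999: Wed/Thu  2000: Fri/Fri  …(7 more)…  2008: Mon/Mon  2009: Tue/Wed  2010: Wed/Thu  2011: Thu/Fri  2012: Sat/Sat  2013: Sun/Mon  2014: Mon/Tue  2015: Tue/Wed  2016: Thu/Thu  2017: Fri/Sat  2018: Sat/Sun ✓  2019: Sun/Mon  2020: Tue/Tue  2021: Wed/Thu
Both conditions hold in: 1990, 2001, 2007, 2018 — 4.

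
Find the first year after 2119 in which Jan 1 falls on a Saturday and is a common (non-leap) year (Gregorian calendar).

Jan 1 advances by 2 weekdays after a leap year and by 1 after a common year.
2119: Jan 1 is Sunday.
2120: Monday (leap)
2121: Wednesday
2122: Thursday
2123: Friday
2124: Saturday (leap)
2125: Monday
2126: Tuesday
2127: Wednesday
2128: Thursday (leap)
2129: Saturday
2129 begins on a Saturday and is a common year.

2129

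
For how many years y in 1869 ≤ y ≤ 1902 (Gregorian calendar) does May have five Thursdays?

15

May has 31 days; it has five Thursdays when Thursday falls among the first (month-length − 28) days — i.e. when May 1 is one of Thursday/Wednesday/Tuesday.
May 1 by year: 1869:Sat 1870:Sun 1871:Mon 1872:Wed✓ 1873:Thu✓ 1874:Fri 1875:Sat 1876:Mon 1877:Tue✓ 1878:Wed✓ 1879:Thu✓ 1880:Sat 1881:Sun 1882:Mon 1883:Tue✓ …(4 more)… 1888:Tue✓ 1889:Wed✓ 1890:Thu✓ 1891:Fri 1892:Sun 1893:Mon 1894:Tue✓ 1895:Wed✓ 1896:Fri 1897:Sat 1898:Sun 1899:Mon 1900:Tue✓ 1901:Wed✓ 1902:Thu✓
Years with five Thursdays: 1872, 1873, 1877, 1878, 1879, 1883, 1884, 1888, 1889, 1890, 1894, 1895, 1900, 1901, 1902 → 15.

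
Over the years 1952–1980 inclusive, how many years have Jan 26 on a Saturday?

5

Track Jan 26's weekday year by year (advancing +1, or +2 across a Feb 29):
  1952: Sat ✓  1953: Mon (+2)  1954: Tue (+1)  1955: Wed (+1)  1956: Thu (+1)
  1957: Sat (+2) ✓  1958: Sun (+1)  1959: Mon (+1)  1960: Tue (+1)  1961: Thu (+2)
  1962: Fri (+1)  1963: Sat (+1) ✓  1964: Sun (+1)  1965: Tue (+2)  1966: Wed (+1)
  1967: Thu (+1)  1968: Fri (+1)  1969: Sun (+2)  1970: Mon (+1)  1971: Tue (+1)
  1972: Wed (+1)  1973: Fri (+2)  1974: Sat (+1) ✓  1975: Sun (+1)  1976: Mon (+1)
  1977: Wed (+2)  1978: Thu (+1)  1979: Fri (+1)  1980: Sat (+1) ✓
Saturday years: 1952, 1957, 1963, 1974, 1980 — 5 in total.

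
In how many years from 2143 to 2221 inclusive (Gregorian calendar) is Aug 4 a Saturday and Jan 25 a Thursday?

8

Check each year's weekday for Aug 4 and Jan 25:
  2143: Sun/Fri  2144: Tue/Sat  2145: Wed/Mon  2146: Thu/Tue  2147: Fri/Wed  2148: Sun/Thu  2149: Mon/Sat  2150: Tue/Sun  2151: Wed/Mon  2152: Fri/Tue  2153: Sat/Thu ✓  2154: Sun/Fri  2155: Mon/Sat  2156: Wed/Sun  …(51 more)…  2208: Thu/Mon  2209: Fri/Wed  2210: Sat/Thu ✓  2211: Sun/Fri  2212: Tue/Sat  2213: Wed/Mon  2214: Thu/Tue  2215: Fri/Wed  2216: Sun/Thu  2217: Mon/Sat  2218: Tue/Sun  2219: Wed/Mon  2220: Fri/Tue  2221: Sat/Thu ✓
Both conditions hold in: 2153, 2159, 2170, 2181, 2187, 2198, 2210, 2221 — 8.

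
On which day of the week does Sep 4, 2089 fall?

Sunday

January 1, 2089 is a Saturday.
September 4 is day 247 of the year, i.e. 246 days after Jan 1.
246 mod 7 = 1, so advance 1 weekday from Saturday: Sunday.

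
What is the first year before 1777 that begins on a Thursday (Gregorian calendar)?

Jan 1 advances by 2 weekdays after a leap year and by 1 after a common year.
1777: Jan 1 is Wednesday.
1776: Monday (leap)
1775: Sunday
1774: Saturday
1773: Friday
1772: Wednesday (leap)
1771: Tuesday
1770: Monday
1769: Sunday
1768: Friday (leap)
1767: Thursday
1767 begins on a Thursday

1767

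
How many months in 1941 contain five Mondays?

4

A month of length L has five Mondays iff its first Monday is on day ≤ L−28 (so day 1–3 in a 31-day month, 1–2 in a 30-day month, day 1 in a leap February).
Checking each month of 1941: Jan starts Wed (31d); Feb starts Sat (28d); Mar starts Sat (31d) ✓; Apr starts Tue (30d); May starts Thu (31d); Jun starts Sun (30d) ✓; Jul starts Tue (31d); Aug starts Fri (31d); Sep starts Mon (30d) ✓; Oct starts Wed (31d); Nov starts Sat (30d); Dec starts Mon (31d) ✓.
Five-Monday months: March, June, September, December → 4.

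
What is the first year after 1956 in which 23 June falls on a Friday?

1961

From one year to the next, a fixed date's weekday advances by 1, or by 2 when a Feb 29 lies between the two dates.
1956: June 23 is Saturday.
1957: Sunday (+1)
1958: Monday (+1)
1959: Tuesday (+1)
1960: Thursday (+2)
1961: Friday (+1)
23 June falls on a Friday in 1961.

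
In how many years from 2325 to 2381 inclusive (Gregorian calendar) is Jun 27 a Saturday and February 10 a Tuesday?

7

Check each year's weekday for Jun 27 and February 10:
  2325: Sat/Tue ✓  2326: Sun/Wed  2327: Mon/Thu  2328: Wed/Fri  2329: Thu/Sun  2330: Fri/Mon  2331: Sat/Tue ✓  2332: Mon/Wed  2333: Tue/Fri  2334: Wed/Sat  2335: Thu/Sun  2336: Sat/Mon  2337: Sun/Wed  2338: Mon/Thu  …(29 more)…  2368: Thu/Sat  2369: Fri/Mon  2370: Sat/Tue ✓  2371: Sun/Wed  2372: Tue/Thu  2373: Wed/Sat  2374: Thu/Sun  2375: Fri/Mon  2376: Sun/Tue  2377: Mon/Thu  2378: Tue/Fri  2379: Wed/Sat  2380: Fri/Sun  2381: Sat/Tue ✓
Both conditions hold in: 2325, 2331, 2342, 2353, 2359, 2370, 2381 — 7.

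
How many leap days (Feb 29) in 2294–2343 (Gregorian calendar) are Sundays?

1

Leap years in 2294–2343: 11 of them.
Feb 29 weekday advances by 5 (mod 7) from one leap year to the next four years later (or differs when a century non-leap intervenes).
Leap-day weekdays: 2296:Sat 2304:Mon 2308:Sat 2312:Thu 2316:Tue 2320:Sun✓ 2324:Fri 2328:Wed 2332:Mon 2336:Sat 2340:Thu
Sunday: 2320 → 1.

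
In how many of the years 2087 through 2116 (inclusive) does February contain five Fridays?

2

February has 28 days (29 in leap years); it has five Fridays when Friday falls among the first (month-length − 28) days — i.e. when February 1 is Friday in a leap year (never in a common year).
February 1 by year: 2087:Sat 2088:Sun 2089:Tue 2090:Wed 2091:Thu 2092:Fri✓ 2093:Sun 2094:Mon 2095:Tue 2096:Wed 2097:Fri 2098:Sat 2099:Sun 2100:Mon 2101:Tue 2102:Wed 2103:Thu 2104:Fri✓ 2105:Sun 2106:Mon 2107:Tue 2108:Wed 2109:Fri 2110:Sat 2111:Sun 2112:Mon 2113:Wed 2114:Thu 2115:Fri 2116:Sat
Years with five Fridays: 2092, 2104 → 2.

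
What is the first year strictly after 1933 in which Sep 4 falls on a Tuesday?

From one year to the next, a fixed date's weekday advances by 1, or by 2 when a Feb 29 lies between the two dates.
1933: September 4 is Monday.
1934: Tuesday (+1)
Sep 4 falls on a Tuesday in 1934.

1934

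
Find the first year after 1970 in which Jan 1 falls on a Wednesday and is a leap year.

Jan 1 advances by 2 weekdays after a leap year and by 1 after a common year.
1970: Jan 1 is Thursday.
1971: Friday
1972: Saturday (leap)
1973: Monday
1974: Tuesday
1975: Wednesday
1976: Thursday (leap)
1977: Saturday
1978: Sunday
1979: Monday
1980: Tuesday (leap)
1981: Thursday
1982: Friday
1983: Saturday
1984: Sunday (leap)
1985: Tuesday
1986: Wednesday
1987: Thursday
1988: Friday (leap)
1989: Sunday
1990: Monday
1991: Tuesday
1992: Wednesday (leap)
1992 begins on a Wednesday and is a leap year.

1992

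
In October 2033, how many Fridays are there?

October 2033 has 31 days and begins on Saturday.
The first Friday is October 7.
Fridays fall on 7, 14, 21, 28 — that's 4.

4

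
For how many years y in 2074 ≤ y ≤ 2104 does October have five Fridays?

October has 31 days; it has five Fridays when Friday falls among the first (month-length − 28) days — i.e. when October 1 is one of Friday/Thursday/Wednesday.
October 1 by year: 2074:Mon 2075:Tue 2076:Thu✓ 2077:Fri✓ 2078:Sat 2079:Sun 2080:Tue 2081:Wed✓ 2082:Thu✓ 2083:Fri✓ 2084:Sun 2085:Mon 2086:Tue 2087:Wed✓ 2088:Fri✓ 2089:Sat 2090:Sun 2091:Mon 2092:Wed✓ 2093:Thu✓ 2094:Fri✓ 2095:Sat 2096:Mon 2097:Tue 2098:Wed✓ 2099:Thu✓ 2100:Fri✓ 2101:Sat 2102:Sun 2103:Mon 2104:Wed✓
Years with five Fridays: 2076, 2077, 2081, 2082, 2083, 2087, 2088, 2092, 2093, 2094, 2098, 2099, 2100, 2104 → 14.

14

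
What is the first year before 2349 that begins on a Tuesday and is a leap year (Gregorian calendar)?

2324

Jan 1 advances by 2 weekdays after a leap year and by 1 after a common year.
2349: Jan 1 is Saturday.
2348: Thursday (leap)
2347: Wednesday
2346: Tuesday
2345: Monday
2344: Saturday (leap)
2343: Friday
2342: Thursday
2341: Wednesday
2340: Monday (leap)
2339: Sunday
2338: Saturday
2337: Friday
2336: Wednesday (leap)
2335: Tuesday
2334: Monday
2333: Sunday
2332: Friday (leap)
2331: Thursday
2330: Wednesday
2329: Tuesday
2328: Sunday (leap)
2327: Saturday
2326: Friday
2325: Thursday
2324: Tuesday (leap)
2324 begins on a Tuesday and is a leap year.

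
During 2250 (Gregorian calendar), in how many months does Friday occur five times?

A month of length L has five Fridays iff its first Friday is on day ≤ L−28 (so day 1–3 in a 31-day month, 1–2 in a 30-day month, day 1 in a leap February).
Checking each month of 2250: Jan starts Tue (31d); Feb starts Fri (28d); Mar starts Fri (31d) ✓; Apr starts Mon (30d); May starts Wed (31d) ✓; Jun starts Sat (30d); Jul starts Mon (31d); Aug starts Thu (31d) ✓; Sep starts Sun (30d); Oct starts Tue (31d); Nov starts Fri (30d) ✓; Dec starts Sun (31d).
Five-Friday months: March, May, August, November → 4.

4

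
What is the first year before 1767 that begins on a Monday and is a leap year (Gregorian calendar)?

Jan 1 advances by 2 weekdays after a leap year and by 1 after a common year.
1767: Jan 1 is Thursday.
1766: Wednesday
1765: Tuesday
1764: Sunday (leap)
1763: Saturday
1762: Friday
1761: Thursday
1760: Tuesday (leap)
1759: Monday
1758: Sunday
1757: Saturday
1756: Thursday (leap)
1755: Wednesday
1754: Tuesday
1753: Monday
1752: Saturday (leap)
1751: Friday
1750: Thursday
1749: Wednesday
1748: Monday (leap)
1748 begins on a Monday and is a leap year.

1748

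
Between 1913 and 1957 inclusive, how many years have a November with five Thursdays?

November has 30 days; it has five Thursdays when Thursday falls among the first (month-length − 28) days — i.e. when November 1 is one of Thursday/Wednesday.
November 1 by year: 1913:Sat 1914:Sun 1915:Mon 1916:Wed✓ 1917:Thu✓ 1918:Fri 1919:Sat 1920:Mon 1921:Tue 1922:Wed✓ 1923:Thu✓ 1924:Sat 1925:Sun 1926:Mon 1927:Tue …(15 more)… 1943:Mon 1944:Wed✓ 1945:Thu✓ 1946:Fri 1947:Sat 1948:Mon 1949:Tue 1950:Wed✓ 1951:Thu✓ 1952:Sat 1953:Sun 1954:Mon 1955:Tue 1956:Thu✓ 1957:Fri
Years with five Thursdays: 1916, 1917, 1922, 1923, 1928, 1933, 1934, 1939, 1944, 1945, 1950, 1951, 1956 → 13.

13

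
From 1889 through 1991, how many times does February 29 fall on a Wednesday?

Leap years in 1889–1991: 24 of them.
Feb 29 weekday advances by 5 (mod 7) from one leap year to the next four years later (or differs when a century non-leap intervenes).
Leap-day weekdays: 1892:Mon 1896:Sat 1904:Mon 1908:Sat 1912:Thu 1916:Tue 1920:Sun 1924:Fri 1928:Wed✓ 1932:Mon 1936:Sat 1940:Thu 1944:Tue 1948:Sun 1952:Fri 1956:Wed✓ 1960:Mon 1964:Sat 1968:Thu 1972:Tue 1976:Sun 1980:Fri 1984:Wed✓ 1988:Mon
Wednesday: 1928, 1956, 1984 → 3.

3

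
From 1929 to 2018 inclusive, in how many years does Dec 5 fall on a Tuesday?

13

Track Dec 5's weekday year by year (advancing +1, or +2 across a Feb 29):
  1929: Thu  1930: Fri (+1)  1931: Sat (+1)  1932: Mon (+2)  1933: Tue (+1) ✓
  1934: Wed (+1)  1935: Thu (+1)  1936: Sat (+2)  1937: Sun (+1)  1938: Mon (+1)
  1939: Tue (+1) ✓  1940: Thu (+2)  1941: Fri (+1)  1942: Sat (+1)  … (62 more years) …
  2005: Mon (+1)  2006: Tue (+1) ✓  2007: Wed (+1)  2008: Fri (+2)  2009: Sat (+1)
  2010: Sun (+1)  2011: Mon (+1)  2012: Wed (+2)  2013: Thu (+1)  2014: Fri (+1)
  2015: Sat (+1)  2016: Mon (+2)  2017: Tue (+1) ✓  2018: Wed (+1)
Tuesday years: 1933, 1939, 1944, 1950, 1961, 1967, 1972, 1978, 1989, 1995, 2000, 2006, 2017 — 13 in total.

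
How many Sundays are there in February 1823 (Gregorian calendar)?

4

February 1823 has 28 days and begins on Saturday.
The first Sunday is February 2.
Sundays fall on 2, 9, 16, 23 — that's 4.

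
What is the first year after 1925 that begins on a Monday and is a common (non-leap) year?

Jan 1 advances by 2 weekdays after a leap year and by 1 after a common year.
1925: Jan 1 is Thursday.
1926: Friday
1927: Saturday
1928: Sunday (leap)
1929: Tuesday
1930: Wednesday
1931: Thursday
1932: Friday (leap)
1933: Sunday
1934: Monday
1934 begins on a Monday and is a common year.

1934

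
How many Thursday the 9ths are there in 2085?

1

Check the 9th of each month of 2085: Jan 9: Tue, Feb 9: Fri, Mar 9: Fri, Apr 9: Mon, May 9: Wed, Jun 9: Sat, Jul 9: Mon, Aug 9: Thu, Sep 9: Sun, Oct 9: Tue, Nov 9: Fri, Dec 9: Sun.
Thursday occurs in August — 1 month.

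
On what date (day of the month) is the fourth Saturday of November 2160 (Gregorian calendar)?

22

November 1, 2160 is a Saturday, so the first Saturday is the 1st.
The fourth Saturday is 1 + 21 = 22.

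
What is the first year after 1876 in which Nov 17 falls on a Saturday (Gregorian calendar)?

From one year to the next, a fixed date's weekday advances by 1, or by 2 when a Feb 29 lies between the two dates.
1876: November 17 is Friday.
1877: Saturday (+1)
Nov 17 falls on a Saturday in 1877.

1877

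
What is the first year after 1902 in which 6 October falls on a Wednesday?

From one year to the next, a fixed date's weekday advances by 1, or by 2 when a Feb 29 lies between the two dates.
1902: October 6 is Monday.
1903: Tuesday (+1)
1904: Thursday (+2)
1905: Friday (+1)
1906: Saturday (+1)
1907: Sunday (+1)
1908: Tuesday (+2)
1909: Wednesday (+1)
6 October falls on a Wednesday in 1909.

1909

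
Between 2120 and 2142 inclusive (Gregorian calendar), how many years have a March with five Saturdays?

March has 31 days; it has five Saturdays when Saturday falls among the first (month-length − 28) days — i.e. when March 1 is one of Saturday/Friday/Thursday.
March 1 by year: 2120:Fri✓ 2121:Sat✓ 2122:Sun 2123:Mon 2124:Wed 2125:Thu✓ 2126:Fri✓ 2127:Sat✓ 2128:Mon 2129:Tue 2130:Wed 2131:Thu✓ 2132:Sat✓ 2133:Sun 2134:Mon 2135:Tue 2136:Thu✓ 2137:Fri✓ 2138:Sat✓ 2139:Sun 2140:Tue 2141:Wed 2142:Thu✓
Years with five Saturdays: 2120, 2121, 2125, 2126, 2127, 2131, 2132, 2136, 2137, 2138, 2142 → 11.

11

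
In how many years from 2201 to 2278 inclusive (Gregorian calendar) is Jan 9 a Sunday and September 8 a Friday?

Check each year's weekday for Jan 9 and September 8:
  2201: Fri/Tue  2202: Sat/Wed  2203: Sun/Thu  2204: Mon/Sat  2205: Wed/Sun  2206: Thu/Mon  2207: Fri/Tue  2208: Sat/Thu  2209: Mon/Fri  2210: Tue/Sat  2211: Wed/Sun  2212: Thu/Tue  2213: Sat/Wed  2214: Sun/Thu  …(50 more)…  2265: Mon/Fri  2266: Tue/Sat  2267: Wed/Sun  2268: Thu/Tue  2269: Sat/Wed  2270: Sun/Thu  2271: Mon/Fri  2272: Tue/Sun  2273: Thu/Mon  2274: Fri/Tue  2275: Sat/Wed  2276: Sun/Fri ✓  2277: Tue/Sat  2278: Wed/Sun
Both conditions hold in: 2220, 2248, 2276 — 3.

3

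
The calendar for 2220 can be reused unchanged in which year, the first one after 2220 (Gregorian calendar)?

2248

Two years share a calendar iff Jan 1 falls on the same weekday and both are leap or both are common. 2220: Jan 1 is Saturday, leap year.
2221: Jan 1 Monday, common
2222: Jan 1 Tuesday, common
2223: Jan 1 Wednesday, common
2224: Jan 1 Thursday, leap
2225: Jan 1 Saturday, common
2226: Jan 1 Sunday, common
2227: Jan 1 Monday, common
2228: Jan 1 Tuesday, leap
2229: Jan 1 Thursday, common
2230: Jan 1 Friday, common
2231: Jan 1 Saturday, common
2232: Jan 1 Sunday, leap
2233: Jan 1 Tuesday, common
2234: Jan 1 Wednesday, common
2235: Jan 1 Thursday, common
2236: Jan 1 Friday, leap
2237: Jan 1 Sunday, common
2238: Jan 1 Monday, common
2239: Jan 1 Tuesday, common
2240: Jan 1 Wednesday, leap
2241: Jan 1 Friday, common
2242: Jan 1 Saturday, common
2243: Jan 1 Sunday, common
2244: Jan 1 Monday, leap
2245: Jan 1 Wednesday, common
2246: Jan 1 Thursday, common
2247: Jan 1 Friday, common
2248: Jan 1 Saturday, leap
2248 matches on both conditions.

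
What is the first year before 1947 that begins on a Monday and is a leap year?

1940

Jan 1 advances by 2 weekdays after a leap year and by 1 after a common year.
1947: Jan 1 is Wednesday.
1946: Tuesday
1945: Monday
1944: Saturday (leap)
1943: Friday
1942: Thursday
1941: Wednesday
1940: Monday (leap)
1940 begins on a Monday and is a leap year.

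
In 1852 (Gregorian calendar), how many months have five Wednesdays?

A month of length L has five Wednesdays iff its first Wednesday is on day ≤ L−28 (so day 1–3 in a 31-day month, 1–2 in a 30-day month, day 1 in a leap February).
Checking each month of 1852: Jan starts Thu (31d); Feb starts Sun (29d); Mar starts Mon (31d) ✓; Apr starts Thu (30d); May starts Sat (31d); Jun starts Tue (30d) ✓; Jul starts Thu (31d); Aug starts Sun (31d); Sep starts Wed (30d) ✓; Oct starts Fri (31d); Nov starts Mon (30d); Dec starts Wed (31d) ✓.
Five-Wednesday months: March, June, September, December → 4.

4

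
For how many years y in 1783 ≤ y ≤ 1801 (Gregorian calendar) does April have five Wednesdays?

April has 30 days; it has five Wednesdays when Wednesday falls among the first (month-length − 28) days — i.e. when April 1 is one of Wednesday/Tuesday.
April 1 by year: 1783:Tue✓ 1784:Thu 1785:Fri 1786:Sat 1787:Sun 1788:Tue✓ 1789:Wed✓ 1790:Thu 1791:Fri 1792:Sun 1793:Mon 1794:Tue✓ 1795:Wed✓ 1796:Fri 1797:Sat 1798:Sun 1799:Mon 1800:Tue✓ 1801:Wed✓
Years with five Wednesdays: 1783, 1788, 1789, 1794, 1795, 1800, 1801 → 7.

7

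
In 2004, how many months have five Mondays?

A month of length L has five Mondays iff its first Monday is on day ≤ L−28 (so day 1–3 in a 31-day month, 1–2 in a 30-day month, day 1 in a leap February).
Checking each month of 2004: Jan starts Thu (31d); Feb starts Sun (29d); Mar starts Mon (31d) ✓; Apr starts Thu (30d); May starts Sat (31d) ✓; Jun starts Tue (30d); Jul starts Thu (31d); Aug starts Sun (31d) ✓; Sep starts Wed (30d); Oct starts Fri (31d); Nov starts Mon (30d) ✓; Dec starts Wed (31d).
Five-Monday months: March, May, August, November → 4.

4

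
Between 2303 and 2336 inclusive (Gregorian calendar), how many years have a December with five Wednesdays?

December has 31 days; it has five Wednesdays when Wednesday falls among the first (month-length − 28) days — i.e. when December 1 is one of Wednesday/Tuesday/Monday.
December 1 by year: 2303:Tue✓ 2304:Thu 2305:Fri 2306:Sat 2307:Sun 2308:Tue✓ 2309:Wed✓ 2310:Thu 2311:Fri 2312:Sun 2313:Mon✓ 2314:Tue✓ 2315:Wed✓ 2316:Fri 2317:Sat …(4 more)… 2322:Fri 2323:Sat 2324:Mon✓ 2325:Tue✓ 2326:Wed✓ 2327:Thu 2328:Sat 2329:Sun 2330:Mon✓ 2331:Tue✓ 2332:Thu 2333:Fri 2334:Sat 2335:Sun 2336:Tue✓
Years with five Wednesdays: 2303, 2308, 2309, 2313, 2314, 2315, 2319, 2320, 2324, 2325, 2326, 2330, 2331, 2336 → 14.

14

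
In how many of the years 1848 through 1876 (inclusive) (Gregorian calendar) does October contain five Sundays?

13

October has 31 days; it has five Sundays when Sunday falls among the first (month-length − 28) days — i.e. when October 1 is one of Sunday/Saturday/Friday.
October 1 by year: 1848:Sun✓ 1849:Mon 1850:Tue 1851:Wed 1852:Fri✓ 1853:Sat✓ 1854:Sun✓ 1855:Mon 1856:Wed 1857:Thu 1858:Fri✓ 1859:Sat✓ 1860:Mon 1861:Tue 1862:Wed 1863:Thu 1864:Sat✓ 1865:Sun✓ 1866:Mon 1867:Tue 1868:Thu 1869:Fri✓ 1870:Sat✓ 1871:Sun✓ 1872:Tue 1873:Wed 1874:Thu 1875:Fri✓ 1876:Sun✓
Years with five Sundays: 1848, 1852, 1853, 1854, 1858, 1859, 1864, 1865, 1869, 1870, 1871, 1875, 1876 → 13.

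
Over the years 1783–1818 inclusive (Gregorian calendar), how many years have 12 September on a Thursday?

Track 12 September's weekday year by year (advancing +1, or +2 across a Feb 29):
  1783: Fri  1784: Sun (+2)  1785: Mon (+1)  1786: Tue (+1)  1787: Wed (+1)
  1788: Fri (+2)  1789: Sat (+1)  1790: Sun (+1)  1791: Mon (+1)  1792: Wed (+2)
  1793: Thu (+1) ✓  1794: Fri (+1)  1795: Sat (+1)  1796: Mon (+2)  … (8 more years) …
  1805: Thu (+1) ✓  1806: Fri (+1)  1807: Sat (+1)  1808: Mon (+2)  1809: Tue (+1)
  1810: Wed (+1)  1811: Thu (+1) ✓  1812: Sat (+2)  1813: Sun (+1)  1814: Mon (+1)
  1815: Tue (+1)  1816: Thu (+2) ✓  1817: Fri (+1)  1818: Sat (+1)
Thursday years: 1793, 1799, 1805, 1811, 1816 — 5 in total.

5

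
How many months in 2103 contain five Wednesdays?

A month of length L has five Wednesdays iff its first Wednesday is on day ≤ L−28 (so day 1–3 in a 31-day month, 1–2 in a 30-day month, day 1 in a leap February).
Checking each month of 2103: Jan starts Mon (31d) ✓; Feb starts Thu (28d); Mar starts Thu (31d); Apr starts Sun (30d); May starts Tue (31d) ✓; Jun starts Fri (30d); Jul starts Sun (31d); Aug starts Wed (31d) ✓; Sep starts Sat (30d); Oct starts Mon (31d) ✓; Nov starts Thu (30d); Dec starts Sat (31d).
Five-Wednesday months: January, May, August, October → 4.

4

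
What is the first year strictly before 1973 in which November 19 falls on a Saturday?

1966

From one year to the next, a fixed date's weekday advances by 1, or by 2 when a Feb 29 lies between the two dates.
1973: November 19 is Monday.
1972: Sunday (−1)
1971: Friday (−2)
1970: Thursday (−1)
1969: Wednesday (−1)
1968: Tuesday (−1)
1967: Sunday (−2)
1966: Saturday (−1)
November 19 falls on a Saturday in 1966.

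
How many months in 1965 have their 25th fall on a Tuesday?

1

Check the 25th of each month of 1965: Jan 25: Mon, Feb 25: Thu, Mar 25: Thu, Apr 25: Sun, May 25: Tue, Jun 25: Fri, Jul 25: Sun, Aug 25: Wed, Sep 25: Sat, Oct 25: Mon, Nov 25: Thu, Dec 25: Sat.
Tuesday occurs in May — 1 month.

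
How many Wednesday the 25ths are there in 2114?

Check the 25th of each month of 2114: Jan 25: Thu, Feb 25: Sun, Mar 25: Sun, Apr 25: Wed, May 25: Fri, Jun 25: Mon, Jul 25: Wed, Aug 25: Sat, Sep 25: Tue, Oct 25: Thu, Nov 25: Sun, Dec 25: Tue.
Wednesday occurs in April, July — 2 months.

2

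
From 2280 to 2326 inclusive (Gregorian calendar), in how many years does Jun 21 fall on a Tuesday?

Track Jun 21's weekday year by year (advancing +1, or +2 across a Feb 29):
  2280: Mon  2281: Tue (+1) ✓  2282: Wed (+1)  2283: Thu (+1)  2284: Sat (+2)
  2285: Sun (+1)  2286: Mon (+1)  2287: Tue (+1) ✓  2288: Thu (+2)  2289: Fri (+1)
  2290: Sat (+1)  2291: Sun (+1)  2292: Tue (+2) ✓  2293: Wed (+1)  … (19 more years) …
  2313: Sat (+1)  2314: Sun (+1)  2315: Mon (+1)  2316: Wed (+2)  2317: Thu (+1)
  2318: Fri (+1)  2319: Sat (+1)  2320: Mon (+2)  2321: Tue (+1) ✓  2322: Wed (+1)
  2323: Thu (+1)  2324: Sat (+2)  2325: Sun (+1)  2326: Mon (+1)
Tuesday years: 2281, 2287, 2292, 2298, 2304, 2310, 2321 — 7 in total.

7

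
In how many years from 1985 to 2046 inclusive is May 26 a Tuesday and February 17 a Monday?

2

Check each year's weekday for May 26 and February 17:
  1985: Sun/Sun  1986: Mon/Mon  1987: Tue/Tue  1988: Thu/Wed  1989: Fri/Fri  1990: Sat/Sat  1991: Sun/Sun  1992: Tue/Mon ✓  1993: Wed/Wed  1994: Thu/Thu  1995: Fri/Fri  1996: Sun/Sat  1997: Mon/Mon  1998: Tue/Tue  …(34 more)…  2033: Thu/Thu  2034: Fri/Fri  2035: Sat/Sat  2036: Mon/Sun  2037: Tue/Tue  2038: Wed/Wed  2039: Thu/Thu  2040: Sat/Fri  2041: Sun/Sun  2042: Mon/Mon  2043: Tue/Tue  2044: Thu/Wed  2045: Fri/Fri  2046: Sat/Sat
Both conditions hold in: 1992, 2020 — 2.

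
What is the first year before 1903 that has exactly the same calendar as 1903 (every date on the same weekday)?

Two years share a calendar iff Jan 1 falls on the same weekday and both are leap or both are common. 1903: Jan 1 is Thursday, common year.
1902: Jan 1 Wednesday, common
1901: Jan 1 Tuesday, common
1900: Jan 1 Monday, common
1899: Jan 1 Sunday, common
1898: Jan 1 Saturday, common
1897: Jan 1 Friday, common
1896: Jan 1 Wednesday, leap
1895: Jan 1 Tuesday, common
1894: Jan 1 Monday, common
1893: Jan 1 Sunday, common
1892: Jan 1 Friday, leap
1891: Jan 1 Thursday, common
1891 matches on both conditions.

1891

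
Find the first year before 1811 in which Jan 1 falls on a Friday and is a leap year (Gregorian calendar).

1808

Jan 1 advances by 2 weekdays after a leap year and by 1 after a common year.
1811: Jan 1 is Tuesday.
1810: Monday
1809: Sunday
1808: Friday (leap)
1808 begins on a Friday and is a leap year.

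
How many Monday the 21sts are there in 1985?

2

Check the 21st of each month of 1985: Jan 21: Mon, Feb 21: Thu, Mar 21: Thu, Apr 21: Sun, May 21: Tue, Jun 21: Fri, Jul 21: Sun, Aug 21: Wed, Sep 21: Sat, Oct 21: Mon, Nov 21: Thu, Dec 21: Sat.
Monday occurs in January, October — 2 months.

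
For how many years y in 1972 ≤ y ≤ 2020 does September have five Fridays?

14

September has 30 days; it has five Fridays when Friday falls among the first (month-length − 28) days — i.e. when September 1 is one of Friday/Thursday.
September 1 by year: 1972:Fri✓ 1973:Sat 1974:Sun 1975:Mon 1976:Wed 1977:Thu✓ 1978:Fri✓ 1979:Sat 1980:Mon 1981:Tue 1982:Wed 1983:Thu✓ 1984:Sat 1985:Sun 1986:Mon …(19 more)… 2006:Fri✓ 2007:Sat 2008:Mon 2009:Tue 2010:Wed 2011:Thu✓ 2012:Sat 2013:Sun 2014:Mon 2015:Tue 2016:Thu✓ 2017:Fri✓ 2018:Sat 2019:Sun 2020:Tue
Years with five Fridays: 1972, 1977, 1978, 1983, 1988, 1989, 1994, 1995, 2000, 2005, 2006, 2011, 2016, 2017 → 14.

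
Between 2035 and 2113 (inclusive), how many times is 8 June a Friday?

Track 8 June's weekday year by year (advancing +1, or +2 across a Feb 29):
  2035: Fri ✓  2036: Sun (+2)  2037: Mon (+1)  2038: Tue (+1)  2039: Wed (+1)
  2040: Fri (+2) ✓  2041: Sat (+1)  2042: Sun (+1)  2043: Mon (+1)  2044: Wed (+2)
  2045: Thu (+1)  2046: Fri (+1) ✓  2047: Sat (+1)  2048: Mon (+2)  … (51 more years) …
  2100: Tue (+1)  2101: Wed (+1)  2102: Thu (+1)  2103: Fri (+1) ✓  2104: Sun (+2)
  2105: Mon (+1)  2106: Tue (+1)  2107: Wed (+1)  2108: Fri (+2) ✓  2109: Sat (+1)
  2110: Sun (+1)  2111: Mon (+1)  2112: Wed (+2)  2113: Thu (+1)
Friday years: 2035, 2040, 2046, 2057, 2063, 2068, 2074, 2085, 2091, 2096, 2103, 2108 — 12 in total.

12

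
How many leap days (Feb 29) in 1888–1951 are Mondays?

Leap years in 1888–1951: 15 of them.
Feb 29 weekday advances by 5 (mod 7) from one leap year to the next four years later (or differs when a century non-leap intervenes).
Leap-day weekdays: 1888:Wed 1892:Mon✓ 1896:Sat 1904:Mon✓ 1908:Sat 1912:Thu 1916:Tue 1920:Sun 1924:Fri 1928:Wed 1932:Mon✓ 1936:Sat 1940:Thu 1944:Tue 1948:Sun
Monday: 1892, 1904, 1932 → 3.

3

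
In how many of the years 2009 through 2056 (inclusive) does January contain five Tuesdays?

19

January has 31 days; it has five Tuesdays when Tuesday falls among the first (month-length − 28) days — i.e. when January 1 is one of Tuesday/Monday/Sunday.
January 1 by year: 2009:Thu 2010:Fri 2011:Sat 2012:Sun✓ 2013:Tue✓ 2014:Wed 2015:Thu 2016:Fri 2017:Sun✓ 2018:Mon✓ 2019:Tue✓ 2020:Wed 2021:Fri 2022:Sat 2023:Sun✓ …(18 more)… 2042:Wed 2043:Thu 2044:Fri 2045:Sun✓ 2046:Mon✓ 2047:Tue✓ 2048:Wed 2049:Fri 2050:Sat 2051:Sun✓ 2052:Mon✓ 2053:Wed 2054:Thu 2055:Fri 2056:Sat
Years with five Tuesdays: 2012, 2013, 2017, 2018, 2019, 2023, 2024, 2029, 2030, 2034, 2035, 2036, 2040, 2041, 2045, 2046, 2047, 2051, 2052 → 19.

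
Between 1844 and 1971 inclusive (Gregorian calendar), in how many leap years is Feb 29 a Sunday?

4

Leap years in 1844–1971: 31 of them.
Feb 29 weekday advances by 5 (mod 7) from one leap year to the next four years later (or differs when a century non-leap intervenes).
Leap-day weekdays: 1844:Thu 1848:Tue 1852:Sun✓ 1856:Fri 1860:Wed 1864:Mon 1868:Sat 1872:Thu 1876:Tue 1880:Sun✓ 1884:Fri 1888:Wed 1892:Mon …(5 more)… 1920:Sun✓ 1924:Fri 1928:Wed 1932:Mon 1936:Sat 1940:Thu 1944:Tue 1948:Sun✓ 1952:Fri 1956:Wed 1960:Mon 1964:Sat 1968:Thu
Sunday: 1852, 1880, 1920, 1948 → 4.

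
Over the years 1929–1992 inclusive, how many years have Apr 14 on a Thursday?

Track Apr 14's weekday year by year (advancing +1, or +2 across a Feb 29):
  1929: Sun  1930: Mon (+1)  1931: Tue (+1)  1932: Thu (+2) ✓  1933: Fri (+1)
  1934: Sat (+1)  1935: Sun (+1)  1936: Tue (+2)  1937: Wed (+1)  1938: Thu (+1) ✓
  1939: Fri (+1)  1940: Sun (+2)  1941: Mon (+1)  1942: Tue (+1)  … (36 more years) …
  1979: Sat (+1)  1980: Mon (+2)  1981: Tue (+1)  1982: Wed (+1)  1983: Thu (+1) ✓
  1984: Sat (+2)  1985: Sun (+1)  1986: Mon (+1)  1987: Tue (+1)  1988: Thu (+2) ✓
  1989: Fri (+1)  1990: Sat (+1)  1991: Sun (+1)  1992: Tue (+2)
Thursday years: 1932, 1938, 1949, 1955, 1960, 1966, 1977, 1983, 1988 — 9 in total.

9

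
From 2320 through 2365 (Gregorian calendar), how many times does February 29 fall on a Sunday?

2

Leap years in 2320–2365: 12 of them.
Feb 29 weekday advances by 5 (mod 7) from one leap year to the next four years later (or differs when a century non-leap intervenes).
Leap-day weekdays: 2320:Sun✓ 2324:Fri 2328:Wed 2332:Mon 2336:Sat 2340:Thu 2344:Tue 2348:Sun✓ 2352:Fri 2356:Wed 2360:Mon 2364:Sat
Sunday: 2320, 2348 → 2.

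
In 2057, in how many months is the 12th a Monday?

3

Check the 12th of each month of 2057: Jan 12: Fri, Feb 12: Mon, Mar 12: Mon, Apr 12: Thu, May 12: Sat, Jun 12: Tue, Jul 12: Thu, Aug 12: Sun, Sep 12: Wed, Oct 12: Fri, Nov 12: Mon, Dec 12: Wed.
Monday occurs in February, March, November — 3 months.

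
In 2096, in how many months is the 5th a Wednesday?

Check the 5th of each month of 2096: Jan 5: Thu, Feb 5: Sun, Mar 5: Mon, Apr 5: Thu, May 5: Sat, Jun 5: Tue, Jul 5: Thu, Aug 5: Sun, Sep 5: Wed, Oct 5: Fri, Nov 5: Mon, Dec 5: Wed.
Wednesday occurs in September, December — 2 months.

2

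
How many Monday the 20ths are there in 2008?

Check the 20th of each month of 2008: Jan 20: Sun, Feb 20: Wed, Mar 20: Thu, Apr 20: Sun, May 20: Tue, Jun 20: Fri, Jul 20: Sun, Aug 20: Wed, Sep 20: Sat, Oct 20: Mon, Nov 20: Thu, Dec 20: Sat.
Monday occurs in October — 1 month.

1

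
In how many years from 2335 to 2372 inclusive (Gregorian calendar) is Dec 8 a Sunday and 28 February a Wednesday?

2

Check each year's weekday for Dec 8 and 28 February:
  2335: Sun/Thu  2336: Tue/Fri  2337: Wed/Sun  2338: Thu/Mon  2339: Fri/Tue  2340: Sun/Wed ✓  2341: Mon/Fri  2342: Tue/Sat  2343: Wed/Sun  2344: Fri/Mon  2345: Sat/Wed  2346: Sun/Thu  2347: Mon/Fri  2348: Wed/Sat  …(10 more)…  2359: Tue/Sat  2360: Thu/Sun  2361: Fri/Tue  2362: Sat/Wed  2363: Sun/Thu  2364: Tue/Fri  2365: Wed/Sun  2366: Thu/Mon  2367: Fri/Tue  2368: Sun/Wed ✓  2369: Mon/Fri  2370: Tue/Sat  2371: Wed/Sun  2372: Fri/Mon
Both conditions hold in: 2340, 2368 — 2.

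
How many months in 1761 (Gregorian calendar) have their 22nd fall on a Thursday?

Check the 22nd of each month of 1761: Jan 22: Thu, Feb 22: Sun, Mar 22: Sun, Apr 22: Wed, May 22: Fri, Jun 22: Mon, Jul 22: Wed, Aug 22: Sat, Sep 22: Tue, Oct 22: Thu, Nov 22: Sun, Dec 22: Tue.
Thursday occurs in January, October — 2 months.

2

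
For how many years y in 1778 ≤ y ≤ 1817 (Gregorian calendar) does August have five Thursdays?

August has 31 days; it has five Thursdays when Thursday falls among the first (month-length − 28) days — i.e. when August 1 is one of Thursday/Wednesday/Tuesday.
August 1 by year: 1778:Sat 1779:Sun 1780:Tue✓ 1781:Wed✓ 1782:Thu✓ 1783:Fri 1784:Sun 1785:Mon 1786:Tue✓ 1787:Wed✓ 1788:Fri 1789:Sat 1790:Sun 1791:Mon 1792:Wed✓ …(10 more)… 1803:Mon 1804:Wed✓ 1805:Thu✓ 1806:Fri 1807:Sat 1808:Mon 1809:Tue✓ 1810:Wed✓ 1811:Thu✓ 1812:Sat 1813:Sun 1814:Mon 1815:Tue✓ 1816:Thu✓ 1817:Fri
Years with five Thursdays: 1780, 1781, 1782, 1786, 1787, 1792, 1793, 1797, 1798, 1799, 1804, 1805, 1809, 1810, 1811, 1815, 1816 → 17.

17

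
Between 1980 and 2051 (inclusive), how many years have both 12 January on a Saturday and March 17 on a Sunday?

Check each year's weekday for 12 January and March 17:
  1980: Sat/Mon  1981: Mon/Tue  1982: Tue/Wed  1983: Wed/Thu  1984: Thu/Sat  1985: Sat/Sun ✓  1986: Sun/Mon  1987: Mon/Tue  1988: Tue/Thu  1989: Thu/Fri  1990: Fri/Sat  1991: Sat/Sun ✓  1992: Sun/Tue  1993: Tue/Wed  …(44 more)…  2038: Tue/Wed  2039: Wed/Thu  2040: Thu/Sat  2041: Sat/Sun ✓  2042: Sun/Mon  2043: Mon/Tue  2044: Tue/Thu  2045: Thu/Fri  2046: Fri/Sat  2047: Sat/Sun ✓  2048: Sun/Tue  2049: Tue/Wed  2050: Wed/Thu  2051: Thu/Fri
Both conditions hold in: 1985, 1991, 2002, 2013, 2019, 2030, 2041, 2047 — 8.

8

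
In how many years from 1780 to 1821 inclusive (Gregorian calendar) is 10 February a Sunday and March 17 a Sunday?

Check each year's weekday for 10 February and March 17:
  1780: Thu/Fri  1781: Sat/Sat  1782: Sun/Sun ✓  1783: Mon/Mon  1784: Tue/Wed  1785: Thu/Thu  1786: Fri/Fri  1787: Sat/Sat  1788: Sun/Mon  1789: Tue/Tue  1790: Wed/Wed  1791: Thu/Thu  1792: Fri/Sat  1793: Sun/Sun ✓  …(14 more)…  1808: Wed/Thu  1809: Fri/Fri  1810: Sat/Sat  1811: Sun/Sun ✓  1812: Mon/Tue  1813: Wed/Wed  1814: Thu/Thu  1815: Fri/Fri  1816: Sat/Sun  1817: Mon/Mon  1818: Tue/Tue  1819: Wed/Wed  1820: Thu/Fri  1821: Sat/Sat
Both conditions hold in: 1782, 1793, 1799, 1805, 1811 — 5.

5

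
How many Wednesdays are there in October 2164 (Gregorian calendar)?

5

October 2164 has 31 days and begins on Monday.
The first Wednesday is October 3.
Wednesdays fall on 3, 10, 17, 24, 31 — that's 5.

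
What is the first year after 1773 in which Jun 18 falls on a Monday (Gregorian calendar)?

1781

From one year to the next, a fixed date's weekday advances by 1, or by 2 when a Feb 29 lies between the two dates.
1773: June 18 is Friday.
1774: Saturday (+1)
1775: Sunday (+1)
1776: Tuesday (+2)
1777: Wednesday (+1)
1778: Thursday (+1)
1779: Friday (+1)
1780: Sunday (+2)
1781: Monday (+1)
Jun 18 falls on a Monday in 1781.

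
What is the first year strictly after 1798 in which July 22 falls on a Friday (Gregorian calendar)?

From one year to the next, a fixed date's weekday advances by 1, or by 2 when a Feb 29 lies between the two dates.
1798: July 22 is Sunday.
1799: Monday (+1)
1800: Tuesday (+1)
1801: Wednesday (+1)
1802: Thursday (+1)
1803: Friday (+1)
July 22 falls on a Friday in 1803.

1803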